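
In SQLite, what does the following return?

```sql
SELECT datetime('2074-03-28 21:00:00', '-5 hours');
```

-5 hours from 2074-03-28 21:00:00 is 2074-03-28 16:00:00.

2074-03-28 16:00:00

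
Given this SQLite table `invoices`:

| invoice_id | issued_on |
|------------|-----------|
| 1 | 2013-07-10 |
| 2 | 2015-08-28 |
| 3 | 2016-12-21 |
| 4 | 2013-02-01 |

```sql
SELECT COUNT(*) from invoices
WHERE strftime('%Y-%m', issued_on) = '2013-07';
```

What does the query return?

Rows with year-month 2013-07: 2013-07-10 → 1.

1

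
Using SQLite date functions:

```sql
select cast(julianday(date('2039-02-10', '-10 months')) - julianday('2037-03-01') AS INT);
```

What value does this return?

405

Adding -10 months to 2039-02-10 gives 2038-04-10.
30 days remain in March 2037 after the 1st (31 − 1).
Full months from April 2037 through March 2038 contribute their day counts.
Then 10 days into April 2038.
Total: 30 + 30 + 31 + 30 + 31 + 31 + 30 + 31 + 30 + 31 + 31 + 28 + 31 + 10 = 405.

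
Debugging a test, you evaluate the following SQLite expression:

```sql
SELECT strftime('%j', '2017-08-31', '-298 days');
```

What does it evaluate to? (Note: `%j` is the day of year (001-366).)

311

First apply '-298 days': 2017-08-31 → 2016-11-06.
Day-of-year for 2016-11-06: days since 2016-01-01 inclusive = 311, zero-padded to 311.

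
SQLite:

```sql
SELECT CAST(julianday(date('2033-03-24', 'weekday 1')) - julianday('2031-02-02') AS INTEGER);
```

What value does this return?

785

`weekday 1` advances to the next Monday; 2033-03-24 is a Thursday, so it moves forward to 2033-03-28.
26 days remain in February 2031 after the 2nd (28 − 2).
Full months from March 2031 through February 2033 contribute their day counts.
Then 28 days into March 2033.
Total: 26 + 31 + 30 + 31 + 30 + 31 + 31 + 30 + 31 + 30 + 31 + 31 + 29 + 31 + 30 + 31 + 30 + 31 + 31 + 30 + 31 + 30 + 31 + 31 + 28 + 28 = 785.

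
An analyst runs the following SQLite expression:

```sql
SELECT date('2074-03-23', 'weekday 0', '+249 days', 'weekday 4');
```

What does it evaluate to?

2074-11-29

`weekday 0` advances to the next Sunday; 2074-03-23 is a Friday, so it moves forward to 2074-03-25.
Applying '+249 days' to 2074-03-25: counting 249 days forward gives 2074-11-29.
`weekday 4` advances to the next Thursday; 2074-11-29 is already a Thursday, so it stays at 2074-11-29.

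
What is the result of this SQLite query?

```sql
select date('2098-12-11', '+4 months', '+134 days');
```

2099-08-23

Adding +4 months to 2098-12-11 gives 2099-04-11.
Applying '+134 days' to 2099-04-11: counting 134 days forward gives 2099-08-23.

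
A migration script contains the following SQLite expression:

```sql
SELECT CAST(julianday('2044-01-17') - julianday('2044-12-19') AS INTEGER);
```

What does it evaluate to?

-337

14 days remain in January 2044 after the 17th (31 − 17).
Full months from February 2044 through November 2044 contribute their day counts.
Then 19 days into December 2044.
Total: 14 + 29 + 31 + 30 + 31 + 30 + 31 + 31 + 30 + 31 + 30 + 19 = 337.
The subtraction is earlier − later, so the result is −337 → -337.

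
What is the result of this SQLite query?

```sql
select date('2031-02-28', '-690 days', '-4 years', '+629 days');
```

Applying '-690 days' to 2031-02-28: counting 690 days back gives 2029-04-09.
Adding -4 years to 2029-04-09 gives 2025-04-09.
Applying '+629 days' to 2025-04-09: counting 629 days forward gives 2026-12-29.

2026-12-29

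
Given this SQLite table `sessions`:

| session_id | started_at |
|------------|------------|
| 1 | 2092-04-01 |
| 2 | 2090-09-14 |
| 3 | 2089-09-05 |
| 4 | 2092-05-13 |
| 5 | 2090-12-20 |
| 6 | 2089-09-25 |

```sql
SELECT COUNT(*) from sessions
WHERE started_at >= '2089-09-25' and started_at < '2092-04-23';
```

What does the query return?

4

Rows in [2089-09-25, 2092-04-23): 2092-04-01, 2090-09-14, 2090-12-20, 2089-09-25 → 4 rows.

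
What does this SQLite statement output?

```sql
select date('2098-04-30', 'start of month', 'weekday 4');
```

2098-04-03

`start of month` rewinds 2098-04-30 to 2098-04-01.
`weekday 4` advances to the next Thursday; 2098-04-01 is a Tuesday, so it moves forward to 2098-04-03.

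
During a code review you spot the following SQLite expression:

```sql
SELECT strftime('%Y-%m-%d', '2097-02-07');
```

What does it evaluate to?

2097-02-07

`%Y-%m-%d` extracts the ISO date: 2097-02-07.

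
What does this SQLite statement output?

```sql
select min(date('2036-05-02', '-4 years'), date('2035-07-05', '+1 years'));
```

date('2036-05-02', '-4 years') → 2032-05-02.
date('2035-07-05', '+1 years') → 2036-07-05.
Earlier of the two is 2032-05-02.

2032-05-02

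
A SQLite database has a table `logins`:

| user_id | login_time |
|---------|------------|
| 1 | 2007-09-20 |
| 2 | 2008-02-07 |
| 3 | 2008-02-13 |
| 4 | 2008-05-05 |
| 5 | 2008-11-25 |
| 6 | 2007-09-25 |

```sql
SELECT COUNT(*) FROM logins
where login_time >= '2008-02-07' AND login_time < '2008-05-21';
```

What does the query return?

3

Rows in [2008-02-07, 2008-05-21): 2008-02-07, 2008-02-13, 2008-05-05 → 3 rows.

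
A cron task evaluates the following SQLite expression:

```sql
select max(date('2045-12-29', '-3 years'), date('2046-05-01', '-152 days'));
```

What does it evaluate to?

2045-11-30

date('2045-12-29', '-3 years') → 2042-12-29.
date('2046-05-01', '-152 days') → 2045-11-30.
Later of the two is 2045-11-30.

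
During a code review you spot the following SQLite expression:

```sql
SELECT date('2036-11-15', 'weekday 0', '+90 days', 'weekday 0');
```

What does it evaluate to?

`weekday 0` advances to the next Sunday; 2036-11-15 is a Saturday, so it moves forward to 2036-11-16.
Applying '+90 days' to 2036-11-16: counting 90 days forward gives 2037-02-14.
`weekday 0` advances to the next Sunday; 2037-02-14 is a Saturday, so it moves forward to 2037-02-15.

2037-02-15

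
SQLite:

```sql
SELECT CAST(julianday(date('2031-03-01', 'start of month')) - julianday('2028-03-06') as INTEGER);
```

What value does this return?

`start of month` rewinds 2031-03-01 to 2031-03-01.
25 days remain in March 2028 after the 6th (31 − 6).
Full months from April 2028 through February 2031 contribute their day counts.
Then 1 day into March 2031.
Total: 25 + 30 + 31 + 30 + 31 + 31 + 30 + 31 + 30 + 31 + 31 + 28 + 31 + 30 + 31 + 30 + 31 + 31 + 30 + 31 + 30 + 31 + 31 + 28 + 31 + 30 + 31 + 30 + 31 + 31 + 30 + 31 + 30 + 31 + 31 + 28 + 1 = 1090.

1090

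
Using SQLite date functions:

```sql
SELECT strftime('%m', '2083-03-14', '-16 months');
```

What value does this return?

First apply '-16 months': 2083-03-14 → 2081-11-14.
`%m` extracts the 2-digit month (01-12): 11.

11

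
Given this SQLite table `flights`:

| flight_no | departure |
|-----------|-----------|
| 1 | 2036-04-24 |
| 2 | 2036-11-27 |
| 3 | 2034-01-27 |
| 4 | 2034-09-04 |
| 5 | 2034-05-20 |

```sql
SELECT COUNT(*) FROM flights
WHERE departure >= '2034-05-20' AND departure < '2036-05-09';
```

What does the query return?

3

Rows in [2034-05-20, 2036-05-09): 2036-04-24, 2034-09-04, 2034-05-20 → 3 rows.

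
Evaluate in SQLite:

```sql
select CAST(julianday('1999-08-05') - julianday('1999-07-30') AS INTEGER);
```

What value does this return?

1 day remains in July 1999 after the 30th (31 − 30).
Then 5 days into August 1999.
Total: 1 + 5 = 6.

6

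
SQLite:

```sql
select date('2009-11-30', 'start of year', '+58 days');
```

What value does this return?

`start of year` rewinds 2009-11-30 to 2009-01-01.
Applying '+58 days' to 2009-01-01: counting 58 days forward gives 2009-02-28.

2009-02-28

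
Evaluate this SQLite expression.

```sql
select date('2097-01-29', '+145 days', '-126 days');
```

Applying '+145 days' to 2097-01-29: counting 145 days forward gives 2097-06-23.
Applying '-126 days' to 2097-06-23: counting 126 days back gives 2097-02-17.

2097-02-17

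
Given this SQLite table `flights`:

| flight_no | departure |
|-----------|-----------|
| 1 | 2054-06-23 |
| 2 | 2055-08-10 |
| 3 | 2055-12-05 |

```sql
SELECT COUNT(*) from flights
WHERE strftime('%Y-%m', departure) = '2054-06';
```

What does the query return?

1

Rows with year-month 2054-06: 2054-06-23 → 1.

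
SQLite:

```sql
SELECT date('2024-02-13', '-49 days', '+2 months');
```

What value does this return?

2024-02-26

Applying '-49 days' to 2024-02-13: counting 49 days back gives 2023-12-26.
Adding +2 months to 2023-12-26 gives 2024-02-26.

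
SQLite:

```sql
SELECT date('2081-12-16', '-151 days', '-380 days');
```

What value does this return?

2080-07-03

Applying '-151 days' to 2081-12-16: counting 151 days back gives 2081-07-18.
Applying '-380 days' to 2081-07-18: counting 380 days back gives 2080-07-03.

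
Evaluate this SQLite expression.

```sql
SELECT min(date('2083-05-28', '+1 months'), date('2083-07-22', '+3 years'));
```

2083-06-28

date('2083-05-28', '+1 months') → 2083-06-28.
date('2083-07-22', '+3 years') → 2086-07-22.
Earlier of the two is 2083-06-28.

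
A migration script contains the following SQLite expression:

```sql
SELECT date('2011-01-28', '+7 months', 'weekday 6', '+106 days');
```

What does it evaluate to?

2011-12-18

Adding +7 months to 2011-01-28 gives 2011-08-28.
`weekday 6` advances to the next Saturday; 2011-08-28 is a Sunday, so it moves forward to 2011-09-03.
Applying '+106 days' to 2011-09-03: counting 106 days forward gives 2011-12-18.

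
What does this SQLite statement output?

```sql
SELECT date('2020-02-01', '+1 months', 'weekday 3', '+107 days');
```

Adding +1 month to 2020-02-01 gives 2020-03-01.
`weekday 3` advances to the next Wednesday; 2020-03-01 is a Sunday, so it moves forward to 2020-03-04.
Applying '+107 days' to 2020-03-04: counting 107 days forward gives 2020-06-19.

2020-06-19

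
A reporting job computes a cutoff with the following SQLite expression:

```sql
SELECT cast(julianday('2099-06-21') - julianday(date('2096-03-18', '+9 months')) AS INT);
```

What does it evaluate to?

915

Adding +9 months to 2096-03-18 gives 2096-12-18.
13 days remain in December 2096 after the 18th (31 − 18).
Full months from January 2097 through May 2099 contribute their day counts.
Then 21 days into June 2099.
Total: 13 + 31 + 28 + 31 + 30 + 31 + 30 + 31 + 31 + 30 + 31 + 30 + 31 + 31 + 28 + 31 + 30 + 31 + 30 + 31 + 31 + 30 + 31 + 30 + 31 + 31 + 28 + 31 + 30 + 31 + 21 = 915.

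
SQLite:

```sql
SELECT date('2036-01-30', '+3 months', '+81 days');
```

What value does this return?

2036-07-20

Adding +3 months to 2036-01-30 gives 2036-04-30.
Applying '+81 days' to 2036-04-30: counting 81 days forward gives 2036-07-20.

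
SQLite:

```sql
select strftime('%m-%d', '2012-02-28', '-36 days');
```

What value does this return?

First apply '-36 days': 2012-02-28 → 2012-01-23.
`%m-%d` extracts the month-day: 01-23.

01-23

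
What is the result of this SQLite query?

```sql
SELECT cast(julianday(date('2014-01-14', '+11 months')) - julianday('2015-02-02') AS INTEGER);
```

Adding +11 months to 2014-01-14 gives 2014-12-14.
17 days remain in December 2014 after the 14th (31 − 14).
January 2015: 31 days.
Then 2 days into February 2015.
Total: 17 + 31 + 2 = 50.
The subtraction is earlier − later, so the result is −50 → -50.

-50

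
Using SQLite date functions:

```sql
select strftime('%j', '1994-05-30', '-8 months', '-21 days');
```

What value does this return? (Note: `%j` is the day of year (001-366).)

252

First apply '-8 months', '-21 days': 1994-05-30 → 1993-09-09.
Day-of-year for 1993-09-09: days since 1993-01-01 inclusive = 252, zero-padded to 252.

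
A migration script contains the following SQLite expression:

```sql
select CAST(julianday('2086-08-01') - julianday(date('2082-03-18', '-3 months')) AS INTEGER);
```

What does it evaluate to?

1687

Adding -3 months to 2082-03-18 gives 2081-12-18.
13 days remain in December 2081 after the 18th (31 − 18).
Full months from January 2082 through July 2086 contribute their day counts.
Then 1 day into August 2086.
Total: 13 + 31 + 28 + 31 + 30 + 31 + 30 + 31 + 31 + 30 + 31 + 30 + 31 + 31 + 28 + 31 + 30 + 31 + 30 + 31 + 31 + 30 + 31 + 30 + 31 + 31 + 29 + 31 + 30 + 31 + 30 + 31 + 31 + 30 + 31 + 30 + 31 + 31 + 28 + 31 + 30 + 31 + 30 + 31 + 31 + 30 + 31 + 30 + 31 + 31 + 28 + 31 + 30 + 31 + 30 + 31 + 1 = 1687.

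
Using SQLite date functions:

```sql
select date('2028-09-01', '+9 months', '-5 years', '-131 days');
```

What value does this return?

Adding +9 months to 2028-09-01 gives 2029-06-01.
Adding -5 years to 2029-06-01 gives 2024-06-01.
Applying '-131 days' to 2024-06-01: counting 131 days back gives 2024-01-22.

2024-01-22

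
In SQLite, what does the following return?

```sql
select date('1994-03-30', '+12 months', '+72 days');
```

Adding +12 months to 1994-03-30 gives 1995-03-30.
Applying '+72 days' to 1995-03-30: counting 72 days forward gives 1995-06-10.

1995-06-10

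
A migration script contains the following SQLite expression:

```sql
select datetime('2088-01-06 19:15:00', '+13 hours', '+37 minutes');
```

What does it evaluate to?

2088-01-07 08:52:00

+13 hours from 2088-01-06 19:15:00 is 2088-01-07 08:15:00 (crosses midnight).
+37 minutes from 2088-01-07 08:15:00 is 2088-01-07 08:52:00.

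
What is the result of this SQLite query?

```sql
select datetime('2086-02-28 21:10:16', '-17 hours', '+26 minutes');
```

2086-02-28 04:36:16

-17 hours from 2086-02-28 21:10:16 is 2086-02-28 04:10:16.
+26 minutes from 2086-02-28 04:10:16 is 2086-02-28 04:36:16.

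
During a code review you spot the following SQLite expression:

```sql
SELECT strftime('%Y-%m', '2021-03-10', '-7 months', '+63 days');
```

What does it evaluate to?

2020-10

First apply '-7 months', '+63 days': 2021-03-10 → 2020-10-12.
`%Y-%m` extracts the year-month: 2020-10.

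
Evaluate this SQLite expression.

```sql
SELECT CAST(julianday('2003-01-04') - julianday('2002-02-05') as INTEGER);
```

23 days remain in February 2002 after the 5th (28 − 5).
Full months from March 2002 through December 2002 contribute their day counts.
Then 4 days into January 2003.
Total: 23 + 31 + 30 + 31 + 30 + 31 + 31 + 30 + 31 + 30 + 31 + 4 = 333.

333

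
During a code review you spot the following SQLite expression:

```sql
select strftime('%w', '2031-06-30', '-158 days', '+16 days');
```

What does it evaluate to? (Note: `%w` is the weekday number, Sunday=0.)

6

First apply '-158 days', '+16 days': 2031-06-30 → 2031-02-08.
2031-02-08 is a Saturday; with Sunday=0 that is 6.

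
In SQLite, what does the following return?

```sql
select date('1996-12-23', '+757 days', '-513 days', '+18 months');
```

Applying '+757 days' to 1996-12-23: counting 757 days forward gives 1999-01-19.
Applying '-513 days' to 1999-01-19: counting 513 days back gives 1997-08-24.
Adding +18 months to 1997-08-24 gives 1999-02-24.

1999-02-24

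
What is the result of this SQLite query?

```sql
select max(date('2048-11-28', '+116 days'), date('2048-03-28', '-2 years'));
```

date('2048-11-28', '+116 days') → 2049-03-24.
date('2048-03-28', '-2 years') → 2046-03-28.
Later of the two is 2049-03-24.

2049-03-24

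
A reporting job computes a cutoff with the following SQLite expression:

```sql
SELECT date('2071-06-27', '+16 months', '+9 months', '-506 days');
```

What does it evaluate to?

2072-03-08

Adding +16 months to 2071-06-27 gives 2072-10-27.
Adding +9 months to 2072-10-27 gives 2073-07-27.
Applying '-506 days' to 2073-07-27: counting 506 days back gives 2072-03-08.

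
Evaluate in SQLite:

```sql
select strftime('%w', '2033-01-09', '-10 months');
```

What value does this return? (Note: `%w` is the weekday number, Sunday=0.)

2

First apply '-10 months': 2033-01-09 → 2032-03-09.
2032-03-09 is a Tuesday; with Sunday=0 that is 2.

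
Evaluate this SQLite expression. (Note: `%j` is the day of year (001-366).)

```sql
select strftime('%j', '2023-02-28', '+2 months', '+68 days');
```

First apply '+2 months', '+68 days': 2023-02-28 → 2023-07-05.
Day-of-year for 2023-07-05: days since 2023-01-01 inclusive = 186, zero-padded to 186.

186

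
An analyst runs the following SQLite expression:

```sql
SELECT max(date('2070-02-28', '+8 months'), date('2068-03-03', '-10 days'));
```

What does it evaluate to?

date('2070-02-28', '+8 months') → 2070-10-28.
date('2068-03-03', '-10 days') → 2068-02-22.
Later of the two is 2070-10-28.

2070-10-28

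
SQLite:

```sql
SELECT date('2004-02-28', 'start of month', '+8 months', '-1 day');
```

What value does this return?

`start of month` rewinds 2004-02-28 to 2004-02-01.
Adding +8 months to 2004-02-01 gives 2004-10-01.
Going back 1 day from 2004-10-01 reaches 2004-09-30 (last day of September, 30 days).

2004-09-30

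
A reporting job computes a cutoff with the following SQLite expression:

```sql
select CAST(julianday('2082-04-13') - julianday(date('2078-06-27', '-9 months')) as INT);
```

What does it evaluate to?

Adding -9 months to 2078-06-27 gives 2077-09-27.
3 days remain in September 2077 after the 27th (30 − 27).
Full months from October 2077 through March 2082 contribute their day counts.
Then 13 days into April 2082.
Total: 3 + 31 + 30 + 31 + 31 + 28 + 31 + 30 + 31 + 30 + 31 + 31 + 30 + 31 + 30 + 31 + 31 + 28 + 31 + 30 + 31 + 30 + 31 + 31 + 30 + 31 + 30 + 31 + 31 + 29 + 31 + 30 + 31 + 30 + 31 + 31 + 30 + 31 + 30 + 31 + 31 + 28 + 31 + 30 + 31 + 30 + 31 + 31 + 30 + 31 + 30 + 31 + 31 + 28 + 31 + 13 = 1659.

1659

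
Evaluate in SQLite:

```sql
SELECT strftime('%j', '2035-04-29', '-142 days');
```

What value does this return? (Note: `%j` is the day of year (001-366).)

First apply '-142 days': 2035-04-29 → 2034-12-08.
Day-of-year for 2034-12-08: days since 2034-01-01 inclusive = 342, zero-padded to 342.

342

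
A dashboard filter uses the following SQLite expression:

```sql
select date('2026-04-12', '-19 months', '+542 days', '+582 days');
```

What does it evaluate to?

2027-10-11

Adding -19 months to 2026-04-12 gives 2024-09-12.
Applying '+542 days' to 2024-09-12: counting 542 days forward gives 2026-03-08.
Applying '+582 days' to 2026-03-08: counting 582 days forward gives 2027-10-11.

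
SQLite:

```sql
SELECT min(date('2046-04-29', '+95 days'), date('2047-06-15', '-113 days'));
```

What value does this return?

date('2046-04-29', '+95 days') → 2046-08-02.
date('2047-06-15', '-113 days') → 2047-02-22.
Earlier of the two is 2046-08-02.

2046-08-02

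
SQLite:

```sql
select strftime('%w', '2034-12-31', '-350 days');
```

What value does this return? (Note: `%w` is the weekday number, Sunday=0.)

0

First apply '-350 days': 2034-12-31 → 2034-01-15.
2034-01-15 is a Sunday; with Sunday=0 that is 0.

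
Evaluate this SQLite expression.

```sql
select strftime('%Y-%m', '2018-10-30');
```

2018-10

`%Y-%m` extracts the year-month: 2018-10.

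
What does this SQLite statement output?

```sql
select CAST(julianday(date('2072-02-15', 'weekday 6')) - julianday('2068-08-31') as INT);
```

`weekday 6` advances to the next Saturday; 2072-02-15 is a Monday, so it moves forward to 2072-02-20.
0 days remain in August 2068 after the 31st (31 − 31).
Full months from September 2068 through January 2072 contribute their day counts.
Then 20 days into February 2072.
Total: 0 + 30 + 31 + 30 + 31 + 31 + 28 + 31 + 30 + 31 + 30 + 31 + 31 + 30 + 31 + 30 + 31 + 31 + 28 + 31 + 30 + 31 + 30 + 31 + 31 + 30 + 31 + 30 + 31 + 31 + 28 + 31 + 30 + 31 + 30 + 31 + 31 + 30 + 31 + 30 + 31 + 31 + 20 = 1268.

1268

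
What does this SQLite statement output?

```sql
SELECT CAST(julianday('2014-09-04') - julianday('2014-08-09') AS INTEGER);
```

22 days remain in August 2014 after the 9th (31 − 9).
Then 4 days into September 2014.
Total: 22 + 4 = 26.

26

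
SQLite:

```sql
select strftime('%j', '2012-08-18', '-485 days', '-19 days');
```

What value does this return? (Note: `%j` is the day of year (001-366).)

First apply '-485 days', '-19 days': 2012-08-18 → 2011-04-02.
Day-of-year for 2011-04-02: days since 2011-01-01 inclusive = 92, zero-padded to 092.

092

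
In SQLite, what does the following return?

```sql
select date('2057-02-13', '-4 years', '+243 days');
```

2053-10-14

Adding -4 years to 2057-02-13 gives 2053-02-13.
Applying '+243 days' to 2053-02-13: counting 243 days forward gives 2053-10-14.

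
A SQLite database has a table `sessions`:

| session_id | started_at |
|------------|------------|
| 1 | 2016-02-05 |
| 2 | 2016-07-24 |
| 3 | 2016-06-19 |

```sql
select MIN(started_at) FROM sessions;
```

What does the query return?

2016-02-05

MIN over {2016-02-05, 2016-06-19, 2016-07-24}.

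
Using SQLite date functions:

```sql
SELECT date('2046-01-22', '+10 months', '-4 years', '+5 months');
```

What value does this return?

Adding +10 months to 2046-01-22 gives 2046-11-22.
Adding -4 years to 2046-11-22 gives 2042-11-22.
Adding +5 months to 2042-11-22 gives 2043-04-22.

2043-04-22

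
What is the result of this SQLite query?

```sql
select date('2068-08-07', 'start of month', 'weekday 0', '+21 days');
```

2068-08-26

`start of month` rewinds 2068-08-07 to 2068-08-01.
`weekday 0` advances to the next Sunday; 2068-08-01 is a Wednesday, so it moves forward to 2068-08-05.
Advancing 21 more days within August lands on 2068-08-26.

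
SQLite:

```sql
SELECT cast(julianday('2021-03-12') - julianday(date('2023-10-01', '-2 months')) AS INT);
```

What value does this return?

-872

Adding -2 months to 2023-10-01 gives 2023-08-01.
19 days remain in March 2021 after the 12th (31 − 12).
Full months from April 2021 through July 2023 contribute their day counts.
Then 1 day into August 2023.
Total: 19 + 30 + 31 + 30 + 31 + 31 + 30 + 31 + 30 + 31 + 31 + 28 + 31 + 30 + 31 + 30 + 31 + 31 + 30 + 31 + 30 + 31 + 31 + 28 + 31 + 30 + 31 + 30 + 31 + 1 = 872.
The subtraction is earlier − later, so the result is −872 → -872.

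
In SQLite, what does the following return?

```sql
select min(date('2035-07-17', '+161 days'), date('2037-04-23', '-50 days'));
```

2035-12-25

date('2035-07-17', '+161 days') → 2035-12-25.
date('2037-04-23', '-50 days') → 2037-03-04.
Earlier of the two is 2035-12-25.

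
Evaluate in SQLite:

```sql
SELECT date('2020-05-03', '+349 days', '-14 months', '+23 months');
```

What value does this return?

Applying '+349 days' to 2020-05-03: counting 349 days forward gives 2021-04-17.
Adding -14 months to 2021-04-17 gives 2020-02-17.
Adding +23 months to 2020-02-17 gives 2022-01-17.

2022-01-17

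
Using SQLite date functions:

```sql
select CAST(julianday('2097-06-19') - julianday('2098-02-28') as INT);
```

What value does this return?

11 days remain in June 2097 after the 19th (30 − 19).
Full months from July 2097 through January 2098 contribute their day counts.
Then 28 days into February 2098.
Total: 11 + 31 + 31 + 30 + 31 + 30 + 31 + 31 + 28 = 254.
The subtraction is earlier − later, so the result is −254 → -254.

-254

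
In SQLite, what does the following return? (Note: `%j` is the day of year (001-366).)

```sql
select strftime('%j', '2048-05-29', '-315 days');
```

200

First apply '-315 days': 2048-05-29 → 2047-07-19.
Day-of-year for 2047-07-19: days since 2047-01-01 inclusive = 200, zero-padded to 200.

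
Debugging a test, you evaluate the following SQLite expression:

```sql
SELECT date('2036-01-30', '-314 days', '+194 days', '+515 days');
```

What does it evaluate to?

Applying '-314 days' to 2036-01-30: counting 314 days back gives 2035-03-22.
Applying '+194 days' to 2035-03-22: counting 194 days forward gives 2035-10-02.
Applying '+515 days' to 2035-10-02: counting 515 days forward gives 2037-02-28.

2037-02-28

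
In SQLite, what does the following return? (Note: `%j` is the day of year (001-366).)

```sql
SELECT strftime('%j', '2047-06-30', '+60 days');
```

First apply '+60 days': 2047-06-30 → 2047-08-29.
Day-of-year for 2047-08-29: days since 2047-01-01 inclusive = 241, zero-padded to 241.

241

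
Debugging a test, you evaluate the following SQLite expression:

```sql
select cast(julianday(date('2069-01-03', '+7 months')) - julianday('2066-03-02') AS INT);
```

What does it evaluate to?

1250

Adding +7 months to 2069-01-03 gives 2069-08-03.
29 days remain in March 2066 after the 2nd (31 − 2).
Full months from April 2066 through July 2069 contribute their day counts.
Then 3 days into August 2069.
Total: 29 + 30 + 31 + 30 + 31 + 31 + 30 + 31 + 30 + 31 + 31 + 28 + 31 + 30 + 31 + 30 + 31 + 31 + 30 + 31 + 30 + 31 + 31 + 29 + 31 + 30 + 31 + 30 + 31 + 31 + 30 + 31 + 30 + 31 + 31 + 28 + 31 + 30 + 31 + 30 + 31 + 3 = 1250.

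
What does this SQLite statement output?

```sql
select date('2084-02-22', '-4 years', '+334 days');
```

2081-01-21

Adding -4 years to 2084-02-22 gives 2080-02-22.
Applying '+334 days' to 2080-02-22: counting 334 days forward gives 2081-01-21.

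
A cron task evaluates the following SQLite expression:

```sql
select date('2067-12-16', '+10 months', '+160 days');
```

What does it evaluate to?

Adding +10 months to 2067-12-16 gives 2068-10-16.
Applying '+160 days' to 2068-10-16: counting 160 days forward gives 2069-03-25.

2069-03-25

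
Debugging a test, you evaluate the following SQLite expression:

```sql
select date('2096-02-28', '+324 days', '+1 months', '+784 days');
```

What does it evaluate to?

Applying '+324 days' to 2096-02-28: counting 324 days forward gives 2097-01-17.
Adding +1 month to 2097-01-17 gives 2097-02-17.
Applying '+784 days' to 2097-02-17: counting 784 days forward gives 2099-04-12.

2099-04-12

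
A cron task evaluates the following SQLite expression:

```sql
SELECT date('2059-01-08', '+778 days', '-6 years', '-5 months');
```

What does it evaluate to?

2054-09-24

Applying '+778 days' to 2059-01-08: counting 778 days forward gives 2061-02-24.
Adding -6 years to 2061-02-24 gives 2055-02-24.
Adding -5 months to 2055-02-24 gives 2054-09-24.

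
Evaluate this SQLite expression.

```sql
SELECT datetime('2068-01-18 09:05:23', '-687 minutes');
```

2068-01-17 21:38:23

687 minutes = 11h 27m; -687 minutes from 2068-01-18 09:05:23 is 2068-01-17 21:38:23 (crosses midnight).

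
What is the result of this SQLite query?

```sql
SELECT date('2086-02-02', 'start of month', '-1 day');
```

`start of month` rewinds 2086-02-02 to 2086-02-01.
Going back 1 day from 2086-02-01 reaches 2086-01-31 (last day of January, 31 days).

2086-01-31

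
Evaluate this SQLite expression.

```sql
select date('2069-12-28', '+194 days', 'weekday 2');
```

Applying '+194 days' to 2069-12-28: counting 194 days forward gives 2070-07-10.
`weekday 2` advances to the next Tuesday; 2070-07-10 is a Thursday, so it moves forward to 2070-07-15.

2070-07-15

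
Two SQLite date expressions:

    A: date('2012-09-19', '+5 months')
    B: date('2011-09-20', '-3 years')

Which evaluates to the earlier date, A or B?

A = 2013-02-19.
B = 2008-09-20.
B is earlier.

B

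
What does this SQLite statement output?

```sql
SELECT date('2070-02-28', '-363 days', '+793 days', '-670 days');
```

Applying '-363 days' to 2070-02-28: counting 363 days back gives 2069-03-02.
Applying '+793 days' to 2069-03-02: counting 793 days forward gives 2071-05-04.
Applying '-670 days' to 2071-05-04: counting 670 days back gives 2069-07-03.

2069-07-03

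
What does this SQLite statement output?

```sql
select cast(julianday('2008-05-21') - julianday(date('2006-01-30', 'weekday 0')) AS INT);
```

`weekday 0` advances to the next Sunday; 2006-01-30 is a Monday, so it moves forward to 2006-02-05.
23 days remain in February 2006 after the 5th (28 − 5).
Full months from March 2006 through April 2008 contribute their day counts.
Then 21 days into May 2008.
Total: 23 + 31 + 30 + 31 + 30 + 31 + 31 + 30 + 31 + 30 + 31 + 31 + 28 + 31 + 30 + 31 + 30 + 31 + 31 + 30 + 31 + 30 + 31 + 31 + 29 + 31 + 30 + 21 = 836.

836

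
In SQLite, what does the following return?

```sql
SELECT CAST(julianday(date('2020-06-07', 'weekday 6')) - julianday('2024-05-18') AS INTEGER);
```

-1435

`weekday 6` advances to the next Saturday; 2020-06-07 is a Sunday, so it moves forward to 2020-06-13.
17 days remain in June 2020 after the 13th (30 − 13).
Full months from July 2020 through April 2024 contribute their day counts.
Then 18 days into May 2024.
Total: 17 + 31 + 31 + 30 + 31 + 30 + 31 + 31 + 28 + 31 + 30 + 31 + 30 + 31 + 31 + 30 + 31 + 30 + 31 + 31 + 28 + 31 + 30 + 31 + 30 + 31 + 31 + 30 + 31 + 30 + 31 + 31 + 28 + 31 + 30 + 31 + 30 + 31 + 31 + 30 + 31 + 30 + 31 + 31 + 29 + 31 + 30 + 18 = 1435.
The subtraction is earlier − later, so the result is −1435 → -1435.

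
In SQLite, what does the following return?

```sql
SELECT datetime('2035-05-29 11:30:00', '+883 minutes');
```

883 minutes = 14h 43m; +883 minutes from 2035-05-29 11:30:00 is 2035-05-30 02:13:00 (crosses midnight).

2035-05-30 02:13:00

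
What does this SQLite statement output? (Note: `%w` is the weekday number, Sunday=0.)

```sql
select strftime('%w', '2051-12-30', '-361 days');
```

2

First apply '-361 days': 2051-12-30 → 2051-01-03.
2051-01-03 is a Tuesday; with Sunday=0 that is 2.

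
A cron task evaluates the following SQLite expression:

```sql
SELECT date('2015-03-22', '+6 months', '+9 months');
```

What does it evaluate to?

Adding +6 months to 2015-03-22 gives 2015-09-22.
Adding +9 months to 2015-09-22 gives 2016-06-22.

2016-06-22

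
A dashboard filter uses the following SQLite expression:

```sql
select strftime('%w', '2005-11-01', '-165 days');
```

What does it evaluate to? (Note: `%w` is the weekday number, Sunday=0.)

5

First apply '-165 days': 2005-11-01 → 2005-05-20.
2005-05-20 is a Friday; with Sunday=0 that is 5.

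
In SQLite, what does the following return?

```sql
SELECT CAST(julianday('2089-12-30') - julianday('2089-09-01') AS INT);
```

120

29 days remain in September 2089 after the 1st (30 − 1).
October 2089: 31 days.
November 2089: 30 days.
Then 30 days into December 2089.
Total: 29 + 31 + 30 + 30 = 120.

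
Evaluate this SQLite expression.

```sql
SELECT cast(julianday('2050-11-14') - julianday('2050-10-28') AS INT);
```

17

3 days remain in October 2050 after the 28th (31 − 28).
Then 14 days into November 2050.
Total: 3 + 14 = 17.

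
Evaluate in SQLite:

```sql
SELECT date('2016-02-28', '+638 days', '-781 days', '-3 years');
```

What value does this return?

2012-10-08

Applying '+638 days' to 2016-02-28: counting 638 days forward gives 2017-11-27.
Applying '-781 days' to 2017-11-27: counting 781 days back gives 2015-10-08.
Adding -3 years to 2015-10-08 gives 2012-10-08.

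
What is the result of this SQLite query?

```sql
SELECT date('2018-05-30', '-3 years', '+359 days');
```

Adding -3 years to 2018-05-30 gives 2015-05-30.
Applying '+359 days' to 2015-05-30: counting 359 days forward gives 2016-05-23.

2016-05-23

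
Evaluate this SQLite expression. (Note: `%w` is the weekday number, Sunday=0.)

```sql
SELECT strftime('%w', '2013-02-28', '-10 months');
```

First apply '-10 months': 2013-02-28 → 2012-04-28.
2012-04-28 is a Saturday; with Sunday=0 that is 6.

6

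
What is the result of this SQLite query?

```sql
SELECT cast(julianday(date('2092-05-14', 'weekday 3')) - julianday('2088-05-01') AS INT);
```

1474

`weekday 3` advances to the next Wednesday; 2092-05-14 is already a Wednesday, so it stays at 2092-05-14.
30 days remain in May 2088 after the 1st (31 − 1).
Full months from June 2088 through April 2092 contribute their day counts.
Then 14 days into May 2092.
Total: 30 + 30 + 31 + 31 + 30 + 31 + 30 + 31 + 31 + 28 + 31 + 30 + 31 + 30 + 31 + 31 + 30 + 31 + 30 + 31 + 31 + 28 + 31 + 30 + 31 + 30 + 31 + 31 + 30 + 31 + 30 + 31 + 31 + 28 + 31 + 30 + 31 + 30 + 31 + 31 + 30 + 31 + 30 + 31 + 31 + 29 + 31 + 30 + 14 = 1474.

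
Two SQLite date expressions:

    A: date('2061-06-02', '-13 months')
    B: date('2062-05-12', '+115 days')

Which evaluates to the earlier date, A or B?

A

A = 2060-05-02.
B = 2062-09-04.
A is earlier.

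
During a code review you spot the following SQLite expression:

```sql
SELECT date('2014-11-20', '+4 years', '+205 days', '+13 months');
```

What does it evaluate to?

Adding +4 years to 2014-11-20 gives 2018-11-20.
Applying '+205 days' to 2018-11-20: counting 205 days forward gives 2019-06-13.
Adding +13 months to 2019-06-13 gives 2020-07-13.

2020-07-13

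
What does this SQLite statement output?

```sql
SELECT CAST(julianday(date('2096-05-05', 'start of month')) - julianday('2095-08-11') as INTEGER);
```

264

`start of month` rewinds 2096-05-05 to 2096-05-01.
20 days remain in August 2095 after the 11th (31 − 11).
Full months from September 2095 through April 2096 contribute their day counts.
Then 1 day into May 2096.
Total: 20 + 30 + 31 + 30 + 31 + 31 + 29 + 31 + 30 + 1 = 264.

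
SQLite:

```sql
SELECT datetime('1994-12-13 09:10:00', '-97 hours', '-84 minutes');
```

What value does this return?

-97 hours from 1994-12-13 09:10:00 is 1994-12-09 08:10:00 (crosses midnight).
84 minutes = 1h 24m; -84 minutes from 1994-12-09 08:10:00 is 1994-12-09 06:46:00.

1994-12-09 06:46:00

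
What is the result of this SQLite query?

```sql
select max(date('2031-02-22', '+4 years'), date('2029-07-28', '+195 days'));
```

date('2031-02-22', '+4 years') → 2035-02-22.
date('2029-07-28', '+195 days') → 2030-02-08.
Later of the two is 2035-02-22.

2035-02-22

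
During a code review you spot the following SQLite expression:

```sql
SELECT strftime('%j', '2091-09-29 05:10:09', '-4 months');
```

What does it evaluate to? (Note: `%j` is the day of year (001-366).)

149

First apply '-4 months': 2091-09-29 05:10:09 → 2091-05-29 05:10:09.
Day-of-year for 2091-05-29: days since 2091-01-01 inclusive = 149, zero-padded to 149.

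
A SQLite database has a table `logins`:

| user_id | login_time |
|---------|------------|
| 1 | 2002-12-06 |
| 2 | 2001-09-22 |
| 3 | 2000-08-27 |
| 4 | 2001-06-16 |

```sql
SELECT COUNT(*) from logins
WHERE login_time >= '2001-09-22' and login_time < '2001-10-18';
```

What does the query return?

Rows in [2001-09-22, 2001-10-18): 2001-09-22 → 1 row.

1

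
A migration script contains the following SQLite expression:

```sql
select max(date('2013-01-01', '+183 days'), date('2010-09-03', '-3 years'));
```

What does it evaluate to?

date('2013-01-01', '+183 days') → 2013-07-03.
date('2010-09-03', '-3 years') → 2007-09-03.
Later of the two is 2013-07-03.

2013-07-03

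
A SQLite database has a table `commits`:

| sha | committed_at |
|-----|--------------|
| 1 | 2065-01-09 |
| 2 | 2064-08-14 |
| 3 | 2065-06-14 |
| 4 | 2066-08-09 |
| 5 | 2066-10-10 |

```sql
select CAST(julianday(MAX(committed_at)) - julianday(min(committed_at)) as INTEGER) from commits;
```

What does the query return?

787

MIN = 2064-08-14, MAX = 2066-10-10.
17 days remain in August 2064 after the 14th (31 − 14).
Full months from September 2064 through September 2066 contribute their day counts.
Then 10 days into October 2066.
Total: 17 + 30 + 31 + 30 + 31 + 31 + 28 + 31 + 30 + 31 + 30 + 31 + 31 + 30 + 31 + 30 + 31 + 31 + 28 + 31 + 30 + 31 + 30 + 31 + 31 + 30 + 10 = 787.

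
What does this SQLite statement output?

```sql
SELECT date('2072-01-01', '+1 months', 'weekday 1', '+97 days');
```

2072-05-08

Adding +1 month to 2072-01-01 gives 2072-02-01.
`weekday 1` advances to the next Monday; 2072-02-01 is already a Monday, so it stays at 2072-02-01.
Applying '+97 days' to 2072-02-01: counting 97 days forward gives 2072-05-08.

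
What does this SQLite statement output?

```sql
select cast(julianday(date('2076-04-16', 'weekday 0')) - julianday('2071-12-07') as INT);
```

`weekday 0` advances to the next Sunday; 2076-04-16 is a Thursday, so it moves forward to 2076-04-19.
24 days remain in December 2071 after the 7th (31 − 7).
Full months from January 2072 through March 2076 contribute their day counts.
Then 19 days into April 2076.
Total: 24 + 31 + 29 + 31 + 30 + 31 + 30 + 31 + 31 + 30 + 31 + 30 + 31 + 31 + 28 + 31 + 30 + 31 + 30 + 31 + 31 + 30 + 31 + 30 + 31 + 31 + 28 + 31 + 30 + 31 + 30 + 31 + 31 + 30 + 31 + 30 + 31 + 31 + 28 + 31 + 30 + 31 + 30 + 31 + 31 + 30 + 31 + 30 + 31 + 31 + 29 + 31 + 19 = 1595.

1595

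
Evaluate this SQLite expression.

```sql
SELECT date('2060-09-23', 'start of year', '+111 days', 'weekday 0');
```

2060-04-25

`start of year` rewinds 2060-09-23 to 2060-01-01.
Applying '+111 days' to 2060-01-01: counting 111 days forward gives 2060-04-21.
`weekday 0` advances to the next Sunday; 2060-04-21 is a Wednesday, so it moves forward to 2060-04-25.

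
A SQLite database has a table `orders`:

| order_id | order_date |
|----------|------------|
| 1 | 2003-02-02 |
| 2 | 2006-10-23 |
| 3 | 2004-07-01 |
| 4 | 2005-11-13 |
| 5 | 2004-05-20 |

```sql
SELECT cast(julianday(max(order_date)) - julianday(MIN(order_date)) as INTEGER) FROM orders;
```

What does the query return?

1359

MIN = 2003-02-02, MAX = 2006-10-23.
26 days remain in February 2003 after the 2nd (28 − 2).
Full months from March 2003 through September 2006 contribute their day counts.
Then 23 days into October 2006.
Total: 26 + 31 + 30 + 31 + 30 + 31 + 31 + 30 + 31 + 30 + 31 + 31 + 29 + 31 + 30 + 31 + 30 + 31 + 31 + 30 + 31 + 30 + 31 + 31 + 28 + 31 + 30 + 31 + 30 + 31 + 31 + 30 + 31 + 30 + 31 + 31 + 28 + 31 + 30 + 31 + 30 + 31 + 31 + 30 + 23 = 1359.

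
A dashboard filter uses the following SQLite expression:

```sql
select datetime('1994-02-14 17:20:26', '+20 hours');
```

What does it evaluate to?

+20 hours from 1994-02-14 17:20:26 is 1994-02-15 13:20:26 (crosses midnight).

1994-02-15 13:20:26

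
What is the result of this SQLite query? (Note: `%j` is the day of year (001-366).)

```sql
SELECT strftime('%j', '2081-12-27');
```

Day-of-year for 2081-12-27: days since 2081-01-01 inclusive = 361, zero-padded to 361.

361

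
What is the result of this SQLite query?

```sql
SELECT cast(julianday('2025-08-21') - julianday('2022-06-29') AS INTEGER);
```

1149

1 day remains in June 2022 after the 29th (30 − 29).
Full months from July 2022 through July 2025 contribute their day counts.
Then 21 days into August 2025.
Total: 1 + 31 + 31 + 30 + 31 + 30 + 31 + 31 + 28 + 31 + 30 + 31 + 30 + 31 + 31 + 30 + 31 + 30 + 31 + 31 + 29 + 31 + 30 + 31 + 30 + 31 + 31 + 30 + 31 + 30 + 31 + 31 + 28 + 31 + 30 + 31 + 30 + 31 + 21 = 1149.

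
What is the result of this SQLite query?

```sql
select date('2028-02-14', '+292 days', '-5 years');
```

Applying '+292 days' to 2028-02-14: counting 292 days forward gives 2028-12-02.
Adding -5 years to 2028-12-02 gives 2023-12-02.

2023-12-02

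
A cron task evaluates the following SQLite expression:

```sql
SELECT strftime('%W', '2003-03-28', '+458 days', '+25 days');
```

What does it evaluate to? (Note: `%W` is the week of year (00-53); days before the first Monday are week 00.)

29

First apply '+458 days', '+25 days': 2003-03-28 → 2004-07-23.
2004-07-23 is a Friday. SQLite's %W counts Mondays since the year started; the result is 29.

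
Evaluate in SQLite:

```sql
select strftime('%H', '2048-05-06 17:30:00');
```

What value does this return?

17

`%H` extracts the 2-digit hour (00-23): 17.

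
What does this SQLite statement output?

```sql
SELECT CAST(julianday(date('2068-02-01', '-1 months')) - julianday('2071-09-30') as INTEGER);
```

Adding -1 month to 2068-02-01 gives 2068-01-01.
30 days remain in January 2068 after the 1st (31 − 1).
Full months from February 2068 through August 2071 contribute their day counts.
Then 30 days into September 2071.
Total: 30 + 29 + 31 + 30 + 31 + 30 + 31 + 31 + 30 + 31 + 30 + 31 + 31 + 28 + 31 + 30 + 31 + 30 + 31 + 31 + 30 + 31 + 30 + 31 + 31 + 28 + 31 + 30 + 31 + 30 + 31 + 31 + 30 + 31 + 30 + 31 + 31 + 28 + 31 + 30 + 31 + 30 + 31 + 31 + 30 = 1368.
The subtraction is earlier − later, so the result is −1368 → -1368.

-1368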